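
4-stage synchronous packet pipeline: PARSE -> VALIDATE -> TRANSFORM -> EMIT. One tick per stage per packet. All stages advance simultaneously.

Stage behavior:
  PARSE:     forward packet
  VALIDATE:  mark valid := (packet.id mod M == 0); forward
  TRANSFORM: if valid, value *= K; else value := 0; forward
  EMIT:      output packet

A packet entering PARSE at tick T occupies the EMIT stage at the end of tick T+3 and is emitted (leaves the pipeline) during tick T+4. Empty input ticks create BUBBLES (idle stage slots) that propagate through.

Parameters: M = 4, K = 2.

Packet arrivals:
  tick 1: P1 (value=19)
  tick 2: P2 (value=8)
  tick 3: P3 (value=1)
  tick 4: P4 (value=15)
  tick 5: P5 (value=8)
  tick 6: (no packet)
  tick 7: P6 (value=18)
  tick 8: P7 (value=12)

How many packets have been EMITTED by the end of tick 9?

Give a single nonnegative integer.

Tick 1: [PARSE:P1(v=19,ok=F), VALIDATE:-, TRANSFORM:-, EMIT:-] out:-; in:P1
Tick 2: [PARSE:P2(v=8,ok=F), VALIDATE:P1(v=19,ok=F), TRANSFORM:-, EMIT:-] out:-; in:P2
Tick 3: [PARSE:P3(v=1,ok=F), VALIDATE:P2(v=8,ok=F), TRANSFORM:P1(v=0,ok=F), EMIT:-] out:-; in:P3
Tick 4: [PARSE:P4(v=15,ok=F), VALIDATE:P3(v=1,ok=F), TRANSFORM:P2(v=0,ok=F), EMIT:P1(v=0,ok=F)] out:-; in:P4
Tick 5: [PARSE:P5(v=8,ok=F), VALIDATE:P4(v=15,ok=T), TRANSFORM:P3(v=0,ok=F), EMIT:P2(v=0,ok=F)] out:P1(v=0); in:P5
Tick 6: [PARSE:-, VALIDATE:P5(v=8,ok=F), TRANSFORM:P4(v=30,ok=T), EMIT:P3(v=0,ok=F)] out:P2(v=0); in:-
Tick 7: [PARSE:P6(v=18,ok=F), VALIDATE:-, TRANSFORM:P5(v=0,ok=F), EMIT:P4(v=30,ok=T)] out:P3(v=0); in:P6
Tick 8: [PARSE:P7(v=12,ok=F), VALIDATE:P6(v=18,ok=F), TRANSFORM:-, EMIT:P5(v=0,ok=F)] out:P4(v=30); in:P7
Tick 9: [PARSE:-, VALIDATE:P7(v=12,ok=F), TRANSFORM:P6(v=0,ok=F), EMIT:-] out:P5(v=0); in:-
Emitted by tick 9: ['P1', 'P2', 'P3', 'P4', 'P5']

Answer: 5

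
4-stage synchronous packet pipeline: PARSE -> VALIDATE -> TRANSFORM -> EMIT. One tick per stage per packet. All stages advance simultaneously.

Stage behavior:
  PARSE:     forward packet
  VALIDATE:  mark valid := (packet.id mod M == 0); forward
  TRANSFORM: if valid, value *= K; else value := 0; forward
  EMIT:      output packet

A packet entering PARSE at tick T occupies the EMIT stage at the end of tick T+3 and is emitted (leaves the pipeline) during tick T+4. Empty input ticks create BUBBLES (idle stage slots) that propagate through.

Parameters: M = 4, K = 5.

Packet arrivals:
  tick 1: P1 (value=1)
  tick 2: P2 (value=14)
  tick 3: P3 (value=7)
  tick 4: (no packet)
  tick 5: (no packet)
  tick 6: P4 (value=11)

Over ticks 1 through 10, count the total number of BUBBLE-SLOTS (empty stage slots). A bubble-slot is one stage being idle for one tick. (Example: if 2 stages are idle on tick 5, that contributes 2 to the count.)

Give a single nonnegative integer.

Tick 1: [PARSE:P1(v=1,ok=F), VALIDATE:-, TRANSFORM:-, EMIT:-] out:-; bubbles=3
Tick 2: [PARSE:P2(v=14,ok=F), VALIDATE:P1(v=1,ok=F), TRANSFORM:-, EMIT:-] out:-; bubbles=2
Tick 3: [PARSE:P3(v=7,ok=F), VALIDATE:P2(v=14,ok=F), TRANSFORM:P1(v=0,ok=F), EMIT:-] out:-; bubbles=1
Tick 4: [PARSE:-, VALIDATE:P3(v=7,ok=F), TRANSFORM:P2(v=0,ok=F), EMIT:P1(v=0,ok=F)] out:-; bubbles=1
Tick 5: [PARSE:-, VALIDATE:-, TRANSFORM:P3(v=0,ok=F), EMIT:P2(v=0,ok=F)] out:P1(v=0); bubbles=2
Tick 6: [PARSE:P4(v=11,ok=F), VALIDATE:-, TRANSFORM:-, EMIT:P3(v=0,ok=F)] out:P2(v=0); bubbles=2
Tick 7: [PARSE:-, VALIDATE:P4(v=11,ok=T), TRANSFORM:-, EMIT:-] out:P3(v=0); bubbles=3
Tick 8: [PARSE:-, VALIDATE:-, TRANSFORM:P4(v=55,ok=T), EMIT:-] out:-; bubbles=3
Tick 9: [PARSE:-, VALIDATE:-, TRANSFORM:-, EMIT:P4(v=55,ok=T)] out:-; bubbles=3
Tick 10: [PARSE:-, VALIDATE:-, TRANSFORM:-, EMIT:-] out:P4(v=55); bubbles=4
Total bubble-slots: 24

Answer: 24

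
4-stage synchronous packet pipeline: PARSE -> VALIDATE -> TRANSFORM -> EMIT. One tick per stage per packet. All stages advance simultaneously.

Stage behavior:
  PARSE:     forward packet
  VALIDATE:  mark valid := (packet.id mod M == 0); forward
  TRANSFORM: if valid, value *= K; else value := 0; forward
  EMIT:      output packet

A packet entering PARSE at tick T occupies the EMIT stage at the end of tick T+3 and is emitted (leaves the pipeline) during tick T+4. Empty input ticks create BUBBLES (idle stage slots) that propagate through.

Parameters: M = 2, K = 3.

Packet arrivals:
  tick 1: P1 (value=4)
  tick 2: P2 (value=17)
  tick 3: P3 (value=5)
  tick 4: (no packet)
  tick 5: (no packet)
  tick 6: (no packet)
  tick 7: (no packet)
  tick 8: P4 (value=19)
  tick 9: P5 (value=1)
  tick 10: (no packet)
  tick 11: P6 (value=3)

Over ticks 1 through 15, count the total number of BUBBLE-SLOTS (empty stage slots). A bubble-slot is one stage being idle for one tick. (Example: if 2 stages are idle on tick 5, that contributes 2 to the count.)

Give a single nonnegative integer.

Tick 1: [PARSE:P1(v=4,ok=F), VALIDATE:-, TRANSFORM:-, EMIT:-] out:-; bubbles=3
Tick 2: [PARSE:P2(v=17,ok=F), VALIDATE:P1(v=4,ok=F), TRANSFORM:-, EMIT:-] out:-; bubbles=2
Tick 3: [PARSE:P3(v=5,ok=F), VALIDATE:P2(v=17,ok=T), TRANSFORM:P1(v=0,ok=F), EMIT:-] out:-; bubbles=1
Tick 4: [PARSE:-, VALIDATE:P3(v=5,ok=F), TRANSFORM:P2(v=51,ok=T), EMIT:P1(v=0,ok=F)] out:-; bubbles=1
Tick 5: [PARSE:-, VALIDATE:-, TRANSFORM:P3(v=0,ok=F), EMIT:P2(v=51,ok=T)] out:P1(v=0); bubbles=2
Tick 6: [PARSE:-, VALIDATE:-, TRANSFORM:-, EMIT:P3(v=0,ok=F)] out:P2(v=51); bubbles=3
Tick 7: [PARSE:-, VALIDATE:-, TRANSFORM:-, EMIT:-] out:P3(v=0); bubbles=4
Tick 8: [PARSE:P4(v=19,ok=F), VALIDATE:-, TRANSFORM:-, EMIT:-] out:-; bubbles=3
Tick 9: [PARSE:P5(v=1,ok=F), VALIDATE:P4(v=19,ok=T), TRANSFORM:-, EMIT:-] out:-; bubbles=2
Tick 10: [PARSE:-, VALIDATE:P5(v=1,ok=F), TRANSFORM:P4(v=57,ok=T), EMIT:-] out:-; bubbles=2
Tick 11: [PARSE:P6(v=3,ok=F), VALIDATE:-, TRANSFORM:P5(v=0,ok=F), EMIT:P4(v=57,ok=T)] out:-; bubbles=1
Tick 12: [PARSE:-, VALIDATE:P6(v=3,ok=T), TRANSFORM:-, EMIT:P5(v=0,ok=F)] out:P4(v=57); bubbles=2
Tick 13: [PARSE:-, VALIDATE:-, TRANSFORM:P6(v=9,ok=T), EMIT:-] out:P5(v=0); bubbles=3
Tick 14: [PARSE:-, VALIDATE:-, TRANSFORM:-, EMIT:P6(v=9,ok=T)] out:-; bubbles=3
Tick 15: [PARSE:-, VALIDATE:-, TRANSFORM:-, EMIT:-] out:P6(v=9); bubbles=4
Total bubble-slots: 36

Answer: 36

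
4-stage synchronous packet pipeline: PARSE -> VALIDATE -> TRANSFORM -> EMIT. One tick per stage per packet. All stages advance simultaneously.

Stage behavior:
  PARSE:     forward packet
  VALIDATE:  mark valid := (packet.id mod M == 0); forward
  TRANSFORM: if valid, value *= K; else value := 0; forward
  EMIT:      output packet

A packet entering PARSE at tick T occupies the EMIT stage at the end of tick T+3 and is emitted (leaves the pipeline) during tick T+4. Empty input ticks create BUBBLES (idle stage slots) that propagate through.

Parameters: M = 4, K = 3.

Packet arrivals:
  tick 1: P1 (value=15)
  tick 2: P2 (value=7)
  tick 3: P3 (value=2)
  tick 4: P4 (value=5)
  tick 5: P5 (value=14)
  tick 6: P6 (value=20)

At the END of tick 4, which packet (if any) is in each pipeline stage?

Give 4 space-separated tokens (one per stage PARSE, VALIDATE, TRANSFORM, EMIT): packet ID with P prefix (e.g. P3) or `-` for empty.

Tick 1: [PARSE:P1(v=15,ok=F), VALIDATE:-, TRANSFORM:-, EMIT:-] out:-; in:P1
Tick 2: [PARSE:P2(v=7,ok=F), VALIDATE:P1(v=15,ok=F), TRANSFORM:-, EMIT:-] out:-; in:P2
Tick 3: [PARSE:P3(v=2,ok=F), VALIDATE:P2(v=7,ok=F), TRANSFORM:P1(v=0,ok=F), EMIT:-] out:-; in:P3
Tick 4: [PARSE:P4(v=5,ok=F), VALIDATE:P3(v=2,ok=F), TRANSFORM:P2(v=0,ok=F), EMIT:P1(v=0,ok=F)] out:-; in:P4
At end of tick 4: ['P4', 'P3', 'P2', 'P1']

Answer: P4 P3 P2 P1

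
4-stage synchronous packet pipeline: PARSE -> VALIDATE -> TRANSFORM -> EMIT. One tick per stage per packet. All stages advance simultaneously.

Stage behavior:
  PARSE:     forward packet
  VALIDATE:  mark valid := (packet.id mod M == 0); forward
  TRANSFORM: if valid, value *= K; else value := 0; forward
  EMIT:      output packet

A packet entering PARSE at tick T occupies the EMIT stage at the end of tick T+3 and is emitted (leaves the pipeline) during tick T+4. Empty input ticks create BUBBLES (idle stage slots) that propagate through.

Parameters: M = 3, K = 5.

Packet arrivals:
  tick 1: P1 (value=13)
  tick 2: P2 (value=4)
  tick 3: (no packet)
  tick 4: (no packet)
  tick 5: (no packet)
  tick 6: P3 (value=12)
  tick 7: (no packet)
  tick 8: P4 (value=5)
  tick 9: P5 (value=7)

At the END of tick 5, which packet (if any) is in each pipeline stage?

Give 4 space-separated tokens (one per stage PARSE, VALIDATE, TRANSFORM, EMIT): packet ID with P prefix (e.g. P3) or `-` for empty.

Answer: - - - P2

Derivation:
Tick 1: [PARSE:P1(v=13,ok=F), VALIDATE:-, TRANSFORM:-, EMIT:-] out:-; in:P1
Tick 2: [PARSE:P2(v=4,ok=F), VALIDATE:P1(v=13,ok=F), TRANSFORM:-, EMIT:-] out:-; in:P2
Tick 3: [PARSE:-, VALIDATE:P2(v=4,ok=F), TRANSFORM:P1(v=0,ok=F), EMIT:-] out:-; in:-
Tick 4: [PARSE:-, VALIDATE:-, TRANSFORM:P2(v=0,ok=F), EMIT:P1(v=0,ok=F)] out:-; in:-
Tick 5: [PARSE:-, VALIDATE:-, TRANSFORM:-, EMIT:P2(v=0,ok=F)] out:P1(v=0); in:-
At end of tick 5: ['-', '-', '-', 'P2']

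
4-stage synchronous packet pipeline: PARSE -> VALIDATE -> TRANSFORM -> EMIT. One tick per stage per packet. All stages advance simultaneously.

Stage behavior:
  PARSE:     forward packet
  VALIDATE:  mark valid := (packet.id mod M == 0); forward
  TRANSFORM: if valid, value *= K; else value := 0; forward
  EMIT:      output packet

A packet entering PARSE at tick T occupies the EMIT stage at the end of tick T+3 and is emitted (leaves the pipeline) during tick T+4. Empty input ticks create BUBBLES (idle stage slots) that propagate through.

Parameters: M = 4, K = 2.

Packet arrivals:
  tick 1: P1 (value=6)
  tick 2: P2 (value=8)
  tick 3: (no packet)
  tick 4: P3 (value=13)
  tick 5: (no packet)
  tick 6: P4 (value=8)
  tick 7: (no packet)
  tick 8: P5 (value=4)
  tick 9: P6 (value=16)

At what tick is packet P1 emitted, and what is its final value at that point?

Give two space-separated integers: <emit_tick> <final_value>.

Answer: 5 0

Derivation:
Tick 1: [PARSE:P1(v=6,ok=F), VALIDATE:-, TRANSFORM:-, EMIT:-] out:-; in:P1
Tick 2: [PARSE:P2(v=8,ok=F), VALIDATE:P1(v=6,ok=F), TRANSFORM:-, EMIT:-] out:-; in:P2
Tick 3: [PARSE:-, VALIDATE:P2(v=8,ok=F), TRANSFORM:P1(v=0,ok=F), EMIT:-] out:-; in:-
Tick 4: [PARSE:P3(v=13,ok=F), VALIDATE:-, TRANSFORM:P2(v=0,ok=F), EMIT:P1(v=0,ok=F)] out:-; in:P3
Tick 5: [PARSE:-, VALIDATE:P3(v=13,ok=F), TRANSFORM:-, EMIT:P2(v=0,ok=F)] out:P1(v=0); in:-
Tick 6: [PARSE:P4(v=8,ok=F), VALIDATE:-, TRANSFORM:P3(v=0,ok=F), EMIT:-] out:P2(v=0); in:P4
Tick 7: [PARSE:-, VALIDATE:P4(v=8,ok=T), TRANSFORM:-, EMIT:P3(v=0,ok=F)] out:-; in:-
Tick 8: [PARSE:P5(v=4,ok=F), VALIDATE:-, TRANSFORM:P4(v=16,ok=T), EMIT:-] out:P3(v=0); in:P5
Tick 9: [PARSE:P6(v=16,ok=F), VALIDATE:P5(v=4,ok=F), TRANSFORM:-, EMIT:P4(v=16,ok=T)] out:-; in:P6
Tick 10: [PARSE:-, VALIDATE:P6(v=16,ok=F), TRANSFORM:P5(v=0,ok=F), EMIT:-] out:P4(v=16); in:-
Tick 11: [PARSE:-, VALIDATE:-, TRANSFORM:P6(v=0,ok=F), EMIT:P5(v=0,ok=F)] out:-; in:-
Tick 12: [PARSE:-, VALIDATE:-, TRANSFORM:-, EMIT:P6(v=0,ok=F)] out:P5(v=0); in:-
Tick 13: [PARSE:-, VALIDATE:-, TRANSFORM:-, EMIT:-] out:P6(v=0); in:-
P1: arrives tick 1, valid=False (id=1, id%4=1), emit tick 5, final value 0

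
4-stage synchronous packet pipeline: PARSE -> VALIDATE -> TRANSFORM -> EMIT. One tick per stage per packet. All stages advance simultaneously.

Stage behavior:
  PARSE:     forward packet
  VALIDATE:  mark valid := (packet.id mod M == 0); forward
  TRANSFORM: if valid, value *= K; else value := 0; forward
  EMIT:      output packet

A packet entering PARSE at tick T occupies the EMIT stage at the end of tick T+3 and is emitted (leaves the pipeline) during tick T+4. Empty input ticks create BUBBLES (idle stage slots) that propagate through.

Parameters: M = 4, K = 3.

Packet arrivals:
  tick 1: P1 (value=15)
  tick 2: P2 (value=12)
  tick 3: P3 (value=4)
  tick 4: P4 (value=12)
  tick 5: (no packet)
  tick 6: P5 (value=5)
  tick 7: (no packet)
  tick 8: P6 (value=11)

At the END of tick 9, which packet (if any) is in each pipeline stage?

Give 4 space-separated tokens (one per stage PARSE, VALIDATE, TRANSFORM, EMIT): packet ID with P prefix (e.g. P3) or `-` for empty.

Answer: - P6 - P5

Derivation:
Tick 1: [PARSE:P1(v=15,ok=F), VALIDATE:-, TRANSFORM:-, EMIT:-] out:-; in:P1
Tick 2: [PARSE:P2(v=12,ok=F), VALIDATE:P1(v=15,ok=F), TRANSFORM:-, EMIT:-] out:-; in:P2
Tick 3: [PARSE:P3(v=4,ok=F), VALIDATE:P2(v=12,ok=F), TRANSFORM:P1(v=0,ok=F), EMIT:-] out:-; in:P3
Tick 4: [PARSE:P4(v=12,ok=F), VALIDATE:P3(v=4,ok=F), TRANSFORM:P2(v=0,ok=F), EMIT:P1(v=0,ok=F)] out:-; in:P4
Tick 5: [PARSE:-, VALIDATE:P4(v=12,ok=T), TRANSFORM:P3(v=0,ok=F), EMIT:P2(v=0,ok=F)] out:P1(v=0); in:-
Tick 6: [PARSE:P5(v=5,ok=F), VALIDATE:-, TRANSFORM:P4(v=36,ok=T), EMIT:P3(v=0,ok=F)] out:P2(v=0); in:P5
Tick 7: [PARSE:-, VALIDATE:P5(v=5,ok=F), TRANSFORM:-, EMIT:P4(v=36,ok=T)] out:P3(v=0); in:-
Tick 8: [PARSE:P6(v=11,ok=F), VALIDATE:-, TRANSFORM:P5(v=0,ok=F), EMIT:-] out:P4(v=36); in:P6
Tick 9: [PARSE:-, VALIDATE:P6(v=11,ok=F), TRANSFORM:-, EMIT:P5(v=0,ok=F)] out:-; in:-
At end of tick 9: ['-', 'P6', '-', 'P5']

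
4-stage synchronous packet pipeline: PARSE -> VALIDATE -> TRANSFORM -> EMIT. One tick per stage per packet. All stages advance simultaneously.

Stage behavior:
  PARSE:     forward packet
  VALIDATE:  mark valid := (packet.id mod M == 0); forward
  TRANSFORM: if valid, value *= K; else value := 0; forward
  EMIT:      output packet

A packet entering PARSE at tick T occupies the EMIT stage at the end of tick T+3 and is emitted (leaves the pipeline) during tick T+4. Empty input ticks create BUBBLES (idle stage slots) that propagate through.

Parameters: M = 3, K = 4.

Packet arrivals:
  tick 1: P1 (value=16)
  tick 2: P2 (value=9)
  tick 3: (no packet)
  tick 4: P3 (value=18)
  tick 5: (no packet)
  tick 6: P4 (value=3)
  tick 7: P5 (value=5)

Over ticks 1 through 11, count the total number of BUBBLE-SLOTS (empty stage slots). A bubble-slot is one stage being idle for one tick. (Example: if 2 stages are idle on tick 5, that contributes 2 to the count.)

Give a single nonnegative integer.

Tick 1: [PARSE:P1(v=16,ok=F), VALIDATE:-, TRANSFORM:-, EMIT:-] out:-; bubbles=3
Tick 2: [PARSE:P2(v=9,ok=F), VALIDATE:P1(v=16,ok=F), TRANSFORM:-, EMIT:-] out:-; bubbles=2
Tick 3: [PARSE:-, VALIDATE:P2(v=9,ok=F), TRANSFORM:P1(v=0,ok=F), EMIT:-] out:-; bubbles=2
Tick 4: [PARSE:P3(v=18,ok=F), VALIDATE:-, TRANSFORM:P2(v=0,ok=F), EMIT:P1(v=0,ok=F)] out:-; bubbles=1
Tick 5: [PARSE:-, VALIDATE:P3(v=18,ok=T), TRANSFORM:-, EMIT:P2(v=0,ok=F)] out:P1(v=0); bubbles=2
Tick 6: [PARSE:P4(v=3,ok=F), VALIDATE:-, TRANSFORM:P3(v=72,ok=T), EMIT:-] out:P2(v=0); bubbles=2
Tick 7: [PARSE:P5(v=5,ok=F), VALIDATE:P4(v=3,ok=F), TRANSFORM:-, EMIT:P3(v=72,ok=T)] out:-; bubbles=1
Tick 8: [PARSE:-, VALIDATE:P5(v=5,ok=F), TRANSFORM:P4(v=0,ok=F), EMIT:-] out:P3(v=72); bubbles=2
Tick 9: [PARSE:-, VALIDATE:-, TRANSFORM:P5(v=0,ok=F), EMIT:P4(v=0,ok=F)] out:-; bubbles=2
Tick 10: [PARSE:-, VALIDATE:-, TRANSFORM:-, EMIT:P5(v=0,ok=F)] out:P4(v=0); bubbles=3
Tick 11: [PARSE:-, VALIDATE:-, TRANSFORM:-, EMIT:-] out:P5(v=0); bubbles=4
Total bubble-slots: 24

Answer: 24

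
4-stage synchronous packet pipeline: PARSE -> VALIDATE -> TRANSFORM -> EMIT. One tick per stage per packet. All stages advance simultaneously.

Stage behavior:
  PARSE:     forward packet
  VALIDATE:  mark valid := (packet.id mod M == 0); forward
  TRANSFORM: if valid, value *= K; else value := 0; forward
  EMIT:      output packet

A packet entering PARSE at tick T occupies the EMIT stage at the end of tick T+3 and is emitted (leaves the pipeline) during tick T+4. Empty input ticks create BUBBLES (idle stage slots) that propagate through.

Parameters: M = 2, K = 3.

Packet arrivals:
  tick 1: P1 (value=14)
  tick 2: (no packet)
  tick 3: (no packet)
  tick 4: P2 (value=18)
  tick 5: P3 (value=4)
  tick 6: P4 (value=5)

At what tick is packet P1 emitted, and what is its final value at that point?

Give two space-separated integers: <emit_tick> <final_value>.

Tick 1: [PARSE:P1(v=14,ok=F), VALIDATE:-, TRANSFORM:-, EMIT:-] out:-; in:P1
Tick 2: [PARSE:-, VALIDATE:P1(v=14,ok=F), TRANSFORM:-, EMIT:-] out:-; in:-
Tick 3: [PARSE:-, VALIDATE:-, TRANSFORM:P1(v=0,ok=F), EMIT:-] out:-; in:-
Tick 4: [PARSE:P2(v=18,ok=F), VALIDATE:-, TRANSFORM:-, EMIT:P1(v=0,ok=F)] out:-; in:P2
Tick 5: [PARSE:P3(v=4,ok=F), VALIDATE:P2(v=18,ok=T), TRANSFORM:-, EMIT:-] out:P1(v=0); in:P3
Tick 6: [PARSE:P4(v=5,ok=F), VALIDATE:P3(v=4,ok=F), TRANSFORM:P2(v=54,ok=T), EMIT:-] out:-; in:P4
Tick 7: [PARSE:-, VALIDATE:P4(v=5,ok=T), TRANSFORM:P3(v=0,ok=F), EMIT:P2(v=54,ok=T)] out:-; in:-
Tick 8: [PARSE:-, VALIDATE:-, TRANSFORM:P4(v=15,ok=T), EMIT:P3(v=0,ok=F)] out:P2(v=54); in:-
Tick 9: [PARSE:-, VALIDATE:-, TRANSFORM:-, EMIT:P4(v=15,ok=T)] out:P3(v=0); in:-
Tick 10: [PARSE:-, VALIDATE:-, TRANSFORM:-, EMIT:-] out:P4(v=15); in:-
P1: arrives tick 1, valid=False (id=1, id%2=1), emit tick 5, final value 0

Answer: 5 0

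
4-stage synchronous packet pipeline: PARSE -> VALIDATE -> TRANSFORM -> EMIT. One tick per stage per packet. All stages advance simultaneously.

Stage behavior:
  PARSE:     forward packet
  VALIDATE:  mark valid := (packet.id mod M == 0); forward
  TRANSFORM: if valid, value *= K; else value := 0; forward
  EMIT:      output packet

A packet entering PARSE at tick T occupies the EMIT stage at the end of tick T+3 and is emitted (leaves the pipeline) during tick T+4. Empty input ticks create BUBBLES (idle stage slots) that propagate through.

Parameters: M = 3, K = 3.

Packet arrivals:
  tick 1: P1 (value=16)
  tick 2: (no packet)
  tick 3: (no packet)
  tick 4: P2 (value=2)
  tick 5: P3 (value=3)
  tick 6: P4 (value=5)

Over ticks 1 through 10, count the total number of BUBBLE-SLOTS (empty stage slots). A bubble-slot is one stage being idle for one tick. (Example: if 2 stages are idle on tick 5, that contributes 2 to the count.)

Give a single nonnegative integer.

Tick 1: [PARSE:P1(v=16,ok=F), VALIDATE:-, TRANSFORM:-, EMIT:-] out:-; bubbles=3
Tick 2: [PARSE:-, VALIDATE:P1(v=16,ok=F), TRANSFORM:-, EMIT:-] out:-; bubbles=3
Tick 3: [PARSE:-, VALIDATE:-, TRANSFORM:P1(v=0,ok=F), EMIT:-] out:-; bubbles=3
Tick 4: [PARSE:P2(v=2,ok=F), VALIDATE:-, TRANSFORM:-, EMIT:P1(v=0,ok=F)] out:-; bubbles=2
Tick 5: [PARSE:P3(v=3,ok=F), VALIDATE:P2(v=2,ok=F), TRANSFORM:-, EMIT:-] out:P1(v=0); bubbles=2
Tick 6: [PARSE:P4(v=5,ok=F), VALIDATE:P3(v=3,ok=T), TRANSFORM:P2(v=0,ok=F), EMIT:-] out:-; bubbles=1
Tick 7: [PARSE:-, VALIDATE:P4(v=5,ok=F), TRANSFORM:P3(v=9,ok=T), EMIT:P2(v=0,ok=F)] out:-; bubbles=1
Tick 8: [PARSE:-, VALIDATE:-, TRANSFORM:P4(v=0,ok=F), EMIT:P3(v=9,ok=T)] out:P2(v=0); bubbles=2
Tick 9: [PARSE:-, VALIDATE:-, TRANSFORM:-, EMIT:P4(v=0,ok=F)] out:P3(v=9); bubbles=3
Tick 10: [PARSE:-, VALIDATE:-, TRANSFORM:-, EMIT:-] out:P4(v=0); bubbles=4
Total bubble-slots: 24

Answer: 24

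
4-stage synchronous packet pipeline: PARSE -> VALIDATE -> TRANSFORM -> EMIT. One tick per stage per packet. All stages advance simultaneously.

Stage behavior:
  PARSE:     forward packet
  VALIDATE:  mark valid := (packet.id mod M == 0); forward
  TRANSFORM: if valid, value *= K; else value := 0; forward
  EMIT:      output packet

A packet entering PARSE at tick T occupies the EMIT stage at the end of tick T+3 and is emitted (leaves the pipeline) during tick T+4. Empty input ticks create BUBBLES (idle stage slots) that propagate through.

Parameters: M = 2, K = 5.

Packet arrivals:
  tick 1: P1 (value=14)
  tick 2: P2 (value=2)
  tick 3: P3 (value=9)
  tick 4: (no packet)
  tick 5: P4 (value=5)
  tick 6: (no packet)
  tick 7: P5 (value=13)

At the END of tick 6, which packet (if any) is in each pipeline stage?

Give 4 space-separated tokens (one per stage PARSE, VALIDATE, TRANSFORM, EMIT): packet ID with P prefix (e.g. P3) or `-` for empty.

Tick 1: [PARSE:P1(v=14,ok=F), VALIDATE:-, TRANSFORM:-, EMIT:-] out:-; in:P1
Tick 2: [PARSE:P2(v=2,ok=F), VALIDATE:P1(v=14,ok=F), TRANSFORM:-, EMIT:-] out:-; in:P2
Tick 3: [PARSE:P3(v=9,ok=F), VALIDATE:P2(v=2,ok=T), TRANSFORM:P1(v=0,ok=F), EMIT:-] out:-; in:P3
Tick 4: [PARSE:-, VALIDATE:P3(v=9,ok=F), TRANSFORM:P2(v=10,ok=T), EMIT:P1(v=0,ok=F)] out:-; in:-
Tick 5: [PARSE:P4(v=5,ok=F), VALIDATE:-, TRANSFORM:P3(v=0,ok=F), EMIT:P2(v=10,ok=T)] out:P1(v=0); in:P4
Tick 6: [PARSE:-, VALIDATE:P4(v=5,ok=T), TRANSFORM:-, EMIT:P3(v=0,ok=F)] out:P2(v=10); in:-
At end of tick 6: ['-', 'P4', '-', 'P3']

Answer: - P4 - P3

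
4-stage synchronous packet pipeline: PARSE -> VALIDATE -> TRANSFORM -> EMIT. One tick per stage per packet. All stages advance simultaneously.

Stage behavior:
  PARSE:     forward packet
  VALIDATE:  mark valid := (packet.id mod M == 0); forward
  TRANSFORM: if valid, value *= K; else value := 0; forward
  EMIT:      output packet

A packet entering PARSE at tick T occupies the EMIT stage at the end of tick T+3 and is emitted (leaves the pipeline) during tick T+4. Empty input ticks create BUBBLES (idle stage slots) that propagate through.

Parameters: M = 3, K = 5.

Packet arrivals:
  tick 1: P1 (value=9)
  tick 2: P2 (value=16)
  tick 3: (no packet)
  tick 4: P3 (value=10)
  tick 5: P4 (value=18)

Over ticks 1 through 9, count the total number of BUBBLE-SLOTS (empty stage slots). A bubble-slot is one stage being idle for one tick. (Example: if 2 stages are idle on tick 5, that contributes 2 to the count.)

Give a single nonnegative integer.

Answer: 20

Derivation:
Tick 1: [PARSE:P1(v=9,ok=F), VALIDATE:-, TRANSFORM:-, EMIT:-] out:-; bubbles=3
Tick 2: [PARSE:P2(v=16,ok=F), VALIDATE:P1(v=9,ok=F), TRANSFORM:-, EMIT:-] out:-; bubbles=2
Tick 3: [PARSE:-, VALIDATE:P2(v=16,ok=F), TRANSFORM:P1(v=0,ok=F), EMIT:-] out:-; bubbles=2
Tick 4: [PARSE:P3(v=10,ok=F), VALIDATE:-, TRANSFORM:P2(v=0,ok=F), EMIT:P1(v=0,ok=F)] out:-; bubbles=1
Tick 5: [PARSE:P4(v=18,ok=F), VALIDATE:P3(v=10,ok=T), TRANSFORM:-, EMIT:P2(v=0,ok=F)] out:P1(v=0); bubbles=1
Tick 6: [PARSE:-, VALIDATE:P4(v=18,ok=F), TRANSFORM:P3(v=50,ok=T), EMIT:-] out:P2(v=0); bubbles=2
Tick 7: [PARSE:-, VALIDATE:-, TRANSFORM:P4(v=0,ok=F), EMIT:P3(v=50,ok=T)] out:-; bubbles=2
Tick 8: [PARSE:-, VALIDATE:-, TRANSFORM:-, EMIT:P4(v=0,ok=F)] out:P3(v=50); bubbles=3
Tick 9: [PARSE:-, VALIDATE:-, TRANSFORM:-, EMIT:-] out:P4(v=0); bubbles=4
Total bubble-slots: 20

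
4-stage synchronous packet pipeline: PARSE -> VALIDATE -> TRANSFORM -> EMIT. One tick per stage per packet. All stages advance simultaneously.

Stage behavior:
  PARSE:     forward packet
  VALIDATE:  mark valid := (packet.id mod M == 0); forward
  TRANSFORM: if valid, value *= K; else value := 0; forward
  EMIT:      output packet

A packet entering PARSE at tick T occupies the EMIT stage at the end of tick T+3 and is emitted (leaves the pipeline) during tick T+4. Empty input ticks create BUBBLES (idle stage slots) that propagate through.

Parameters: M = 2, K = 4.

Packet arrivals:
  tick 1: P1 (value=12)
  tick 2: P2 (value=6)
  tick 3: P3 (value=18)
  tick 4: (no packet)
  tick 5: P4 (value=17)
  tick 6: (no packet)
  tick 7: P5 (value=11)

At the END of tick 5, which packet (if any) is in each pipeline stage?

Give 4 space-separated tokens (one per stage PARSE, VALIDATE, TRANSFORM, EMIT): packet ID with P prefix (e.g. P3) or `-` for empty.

Answer: P4 - P3 P2

Derivation:
Tick 1: [PARSE:P1(v=12,ok=F), VALIDATE:-, TRANSFORM:-, EMIT:-] out:-; in:P1
Tick 2: [PARSE:P2(v=6,ok=F), VALIDATE:P1(v=12,ok=F), TRANSFORM:-, EMIT:-] out:-; in:P2
Tick 3: [PARSE:P3(v=18,ok=F), VALIDATE:P2(v=6,ok=T), TRANSFORM:P1(v=0,ok=F), EMIT:-] out:-; in:P3
Tick 4: [PARSE:-, VALIDATE:P3(v=18,ok=F), TRANSFORM:P2(v=24,ok=T), EMIT:P1(v=0,ok=F)] out:-; in:-
Tick 5: [PARSE:P4(v=17,ok=F), VALIDATE:-, TRANSFORM:P3(v=0,ok=F), EMIT:P2(v=24,ok=T)] out:P1(v=0); in:P4
At end of tick 5: ['P4', '-', 'P3', 'P2']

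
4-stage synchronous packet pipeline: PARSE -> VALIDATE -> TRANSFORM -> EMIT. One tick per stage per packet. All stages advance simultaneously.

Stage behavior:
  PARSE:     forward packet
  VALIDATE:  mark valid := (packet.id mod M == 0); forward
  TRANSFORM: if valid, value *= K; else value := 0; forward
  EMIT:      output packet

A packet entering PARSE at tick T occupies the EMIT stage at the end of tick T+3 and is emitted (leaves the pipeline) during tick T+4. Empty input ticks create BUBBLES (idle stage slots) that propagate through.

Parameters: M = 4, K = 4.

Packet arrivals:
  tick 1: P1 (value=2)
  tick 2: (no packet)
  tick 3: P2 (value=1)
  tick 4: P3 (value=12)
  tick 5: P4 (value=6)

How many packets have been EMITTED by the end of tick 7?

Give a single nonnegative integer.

Tick 1: [PARSE:P1(v=2,ok=F), VALIDATE:-, TRANSFORM:-, EMIT:-] out:-; in:P1
Tick 2: [PARSE:-, VALIDATE:P1(v=2,ok=F), TRANSFORM:-, EMIT:-] out:-; in:-
Tick 3: [PARSE:P2(v=1,ok=F), VALIDATE:-, TRANSFORM:P1(v=0,ok=F), EMIT:-] out:-; in:P2
Tick 4: [PARSE:P3(v=12,ok=F), VALIDATE:P2(v=1,ok=F), TRANSFORM:-, EMIT:P1(v=0,ok=F)] out:-; in:P3
Tick 5: [PARSE:P4(v=6,ok=F), VALIDATE:P3(v=12,ok=F), TRANSFORM:P2(v=0,ok=F), EMIT:-] out:P1(v=0); in:P4
Tick 6: [PARSE:-, VALIDATE:P4(v=6,ok=T), TRANSFORM:P3(v=0,ok=F), EMIT:P2(v=0,ok=F)] out:-; in:-
Tick 7: [PARSE:-, VALIDATE:-, TRANSFORM:P4(v=24,ok=T), EMIT:P3(v=0,ok=F)] out:P2(v=0); in:-
Emitted by tick 7: ['P1', 'P2']

Answer: 2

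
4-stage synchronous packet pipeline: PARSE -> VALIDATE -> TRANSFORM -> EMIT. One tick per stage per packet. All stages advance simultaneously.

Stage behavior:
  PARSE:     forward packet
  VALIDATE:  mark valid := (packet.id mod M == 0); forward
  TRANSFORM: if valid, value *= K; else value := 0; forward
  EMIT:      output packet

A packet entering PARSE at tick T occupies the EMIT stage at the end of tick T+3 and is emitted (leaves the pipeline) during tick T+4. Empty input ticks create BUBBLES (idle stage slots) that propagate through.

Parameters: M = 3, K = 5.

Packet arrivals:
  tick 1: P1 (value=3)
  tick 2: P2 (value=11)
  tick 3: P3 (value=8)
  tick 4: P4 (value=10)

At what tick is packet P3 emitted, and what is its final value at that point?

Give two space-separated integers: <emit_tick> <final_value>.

Answer: 7 40

Derivation:
Tick 1: [PARSE:P1(v=3,ok=F), VALIDATE:-, TRANSFORM:-, EMIT:-] out:-; in:P1
Tick 2: [PARSE:P2(v=11,ok=F), VALIDATE:P1(v=3,ok=F), TRANSFORM:-, EMIT:-] out:-; in:P2
Tick 3: [PARSE:P3(v=8,ok=F), VALIDATE:P2(v=11,ok=F), TRANSFORM:P1(v=0,ok=F), EMIT:-] out:-; in:P3
Tick 4: [PARSE:P4(v=10,ok=F), VALIDATE:P3(v=8,ok=T), TRANSFORM:P2(v=0,ok=F), EMIT:P1(v=0,ok=F)] out:-; in:P4
Tick 5: [PARSE:-, VALIDATE:P4(v=10,ok=F), TRANSFORM:P3(v=40,ok=T), EMIT:P2(v=0,ok=F)] out:P1(v=0); in:-
Tick 6: [PARSE:-, VALIDATE:-, TRANSFORM:P4(v=0,ok=F), EMIT:P3(v=40,ok=T)] out:P2(v=0); in:-
Tick 7: [PARSE:-, VALIDATE:-, TRANSFORM:-, EMIT:P4(v=0,ok=F)] out:P3(v=40); in:-
Tick 8: [PARSE:-, VALIDATE:-, TRANSFORM:-, EMIT:-] out:P4(v=0); in:-
P3: arrives tick 3, valid=True (id=3, id%3=0), emit tick 7, final value 40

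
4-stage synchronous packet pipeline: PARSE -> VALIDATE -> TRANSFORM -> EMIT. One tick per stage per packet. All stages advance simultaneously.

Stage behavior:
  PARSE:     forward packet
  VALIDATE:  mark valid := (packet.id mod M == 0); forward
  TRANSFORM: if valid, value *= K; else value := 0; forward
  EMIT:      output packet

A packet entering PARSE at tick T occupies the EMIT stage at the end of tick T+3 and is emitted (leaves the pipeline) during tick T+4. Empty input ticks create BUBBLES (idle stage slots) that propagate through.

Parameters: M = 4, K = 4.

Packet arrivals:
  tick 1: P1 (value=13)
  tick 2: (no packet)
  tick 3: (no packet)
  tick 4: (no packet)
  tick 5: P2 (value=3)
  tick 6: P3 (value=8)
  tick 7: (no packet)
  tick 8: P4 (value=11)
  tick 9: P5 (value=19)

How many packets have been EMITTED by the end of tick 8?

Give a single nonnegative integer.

Answer: 1

Derivation:
Tick 1: [PARSE:P1(v=13,ok=F), VALIDATE:-, TRANSFORM:-, EMIT:-] out:-; in:P1
Tick 2: [PARSE:-, VALIDATE:P1(v=13,ok=F), TRANSFORM:-, EMIT:-] out:-; in:-
Tick 3: [PARSE:-, VALIDATE:-, TRANSFORM:P1(v=0,ok=F), EMIT:-] out:-; in:-
Tick 4: [PARSE:-, VALIDATE:-, TRANSFORM:-, EMIT:P1(v=0,ok=F)] out:-; in:-
Tick 5: [PARSE:P2(v=3,ok=F), VALIDATE:-, TRANSFORM:-, EMIT:-] out:P1(v=0); in:P2
Tick 6: [PARSE:P3(v=8,ok=F), VALIDATE:P2(v=3,ok=F), TRANSFORM:-, EMIT:-] out:-; in:P3
Tick 7: [PARSE:-, VALIDATE:P3(v=8,ok=F), TRANSFORM:P2(v=0,ok=F), EMIT:-] out:-; in:-
Tick 8: [PARSE:P4(v=11,ok=F), VALIDATE:-, TRANSFORM:P3(v=0,ok=F), EMIT:P2(v=0,ok=F)] out:-; in:P4
Emitted by tick 8: ['P1']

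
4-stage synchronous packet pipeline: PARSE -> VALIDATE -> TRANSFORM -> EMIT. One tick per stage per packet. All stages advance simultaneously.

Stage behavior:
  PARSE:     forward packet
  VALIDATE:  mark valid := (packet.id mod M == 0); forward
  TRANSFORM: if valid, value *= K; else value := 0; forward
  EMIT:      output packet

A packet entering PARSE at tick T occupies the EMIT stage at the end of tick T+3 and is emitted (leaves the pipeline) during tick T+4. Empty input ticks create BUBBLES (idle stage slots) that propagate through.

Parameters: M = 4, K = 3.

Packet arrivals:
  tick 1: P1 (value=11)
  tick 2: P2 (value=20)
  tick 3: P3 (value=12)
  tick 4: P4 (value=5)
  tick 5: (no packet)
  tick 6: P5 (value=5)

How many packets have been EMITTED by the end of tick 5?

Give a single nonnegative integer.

Answer: 1

Derivation:
Tick 1: [PARSE:P1(v=11,ok=F), VALIDATE:-, TRANSFORM:-, EMIT:-] out:-; in:P1
Tick 2: [PARSE:P2(v=20,ok=F), VALIDATE:P1(v=11,ok=F), TRANSFORM:-, EMIT:-] out:-; in:P2
Tick 3: [PARSE:P3(v=12,ok=F), VALIDATE:P2(v=20,ok=F), TRANSFORM:P1(v=0,ok=F), EMIT:-] out:-; in:P3
Tick 4: [PARSE:P4(v=5,ok=F), VALIDATE:P3(v=12,ok=F), TRANSFORM:P2(v=0,ok=F), EMIT:P1(v=0,ok=F)] out:-; in:P4
Tick 5: [PARSE:-, VALIDATE:P4(v=5,ok=T), TRANSFORM:P3(v=0,ok=F), EMIT:P2(v=0,ok=F)] out:P1(v=0); in:-
Emitted by tick 5: ['P1']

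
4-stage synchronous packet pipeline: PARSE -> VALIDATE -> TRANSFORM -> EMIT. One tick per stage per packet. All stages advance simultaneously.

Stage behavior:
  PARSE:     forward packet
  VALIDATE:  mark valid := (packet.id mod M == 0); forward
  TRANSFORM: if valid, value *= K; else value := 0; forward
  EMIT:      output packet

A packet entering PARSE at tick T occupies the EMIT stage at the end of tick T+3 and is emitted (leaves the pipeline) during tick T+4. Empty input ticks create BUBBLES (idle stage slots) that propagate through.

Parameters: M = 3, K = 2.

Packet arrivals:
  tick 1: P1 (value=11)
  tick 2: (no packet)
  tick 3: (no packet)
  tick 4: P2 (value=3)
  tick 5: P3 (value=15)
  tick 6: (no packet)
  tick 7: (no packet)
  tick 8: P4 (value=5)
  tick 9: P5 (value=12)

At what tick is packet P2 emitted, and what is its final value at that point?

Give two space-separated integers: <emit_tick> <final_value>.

Tick 1: [PARSE:P1(v=11,ok=F), VALIDATE:-, TRANSFORM:-, EMIT:-] out:-; in:P1
Tick 2: [PARSE:-, VALIDATE:P1(v=11,ok=F), TRANSFORM:-, EMIT:-] out:-; in:-
Tick 3: [PARSE:-, VALIDATE:-, TRANSFORM:P1(v=0,ok=F), EMIT:-] out:-; in:-
Tick 4: [PARSE:P2(v=3,ok=F), VALIDATE:-, TRANSFORM:-, EMIT:P1(v=0,ok=F)] out:-; in:P2
Tick 5: [PARSE:P3(v=15,ok=F), VALIDATE:P2(v=3,ok=F), TRANSFORM:-, EMIT:-] out:P1(v=0); in:P3
Tick 6: [PARSE:-, VALIDATE:P3(v=15,ok=T), TRANSFORM:P2(v=0,ok=F), EMIT:-] out:-; in:-
Tick 7: [PARSE:-, VALIDATE:-, TRANSFORM:P3(v=30,ok=T), EMIT:P2(v=0,ok=F)] out:-; in:-
Tick 8: [PARSE:P4(v=5,ok=F), VALIDATE:-, TRANSFORM:-, EMIT:P3(v=30,ok=T)] out:P2(v=0); in:P4
Tick 9: [PARSE:P5(v=12,ok=F), VALIDATE:P4(v=5,ok=F), TRANSFORM:-, EMIT:-] out:P3(v=30); in:P5
Tick 10: [PARSE:-, VALIDATE:P5(v=12,ok=F), TRANSFORM:P4(v=0,ok=F), EMIT:-] out:-; in:-
Tick 11: [PARSE:-, VALIDATE:-, TRANSFORM:P5(v=0,ok=F), EMIT:P4(v=0,ok=F)] out:-; in:-
Tick 12: [PARSE:-, VALIDATE:-, TRANSFORM:-, EMIT:P5(v=0,ok=F)] out:P4(v=0); in:-
Tick 13: [PARSE:-, VALIDATE:-, TRANSFORM:-, EMIT:-] out:P5(v=0); in:-
P2: arrives tick 4, valid=False (id=2, id%3=2), emit tick 8, final value 0

Answer: 8 0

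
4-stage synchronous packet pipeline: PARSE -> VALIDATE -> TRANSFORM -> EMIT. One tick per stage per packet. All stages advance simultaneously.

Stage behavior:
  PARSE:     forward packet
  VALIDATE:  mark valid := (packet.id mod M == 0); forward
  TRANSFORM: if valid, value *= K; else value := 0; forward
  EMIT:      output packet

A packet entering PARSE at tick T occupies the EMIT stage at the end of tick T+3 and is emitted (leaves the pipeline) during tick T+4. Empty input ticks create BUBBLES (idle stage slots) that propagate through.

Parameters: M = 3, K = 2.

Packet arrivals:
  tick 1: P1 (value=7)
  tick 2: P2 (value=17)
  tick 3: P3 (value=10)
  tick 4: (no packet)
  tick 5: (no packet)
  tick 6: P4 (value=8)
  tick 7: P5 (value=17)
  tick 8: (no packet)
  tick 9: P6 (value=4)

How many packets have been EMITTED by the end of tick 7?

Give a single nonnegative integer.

Tick 1: [PARSE:P1(v=7,ok=F), VALIDATE:-, TRANSFORM:-, EMIT:-] out:-; in:P1
Tick 2: [PARSE:P2(v=17,ok=F), VALIDATE:P1(v=7,ok=F), TRANSFORM:-, EMIT:-] out:-; in:P2
Tick 3: [PARSE:P3(v=10,ok=F), VALIDATE:P2(v=17,ok=F), TRANSFORM:P1(v=0,ok=F), EMIT:-] out:-; in:P3
Tick 4: [PARSE:-, VALIDATE:P3(v=10,ok=T), TRANSFORM:P2(v=0,ok=F), EMIT:P1(v=0,ok=F)] out:-; in:-
Tick 5: [PARSE:-, VALIDATE:-, TRANSFORM:P3(v=20,ok=T), EMIT:P2(v=0,ok=F)] out:P1(v=0); in:-
Tick 6: [PARSE:P4(v=8,ok=F), VALIDATE:-, TRANSFORM:-, EMIT:P3(v=20,ok=T)] out:P2(v=0); in:P4
Tick 7: [PARSE:P5(v=17,ok=F), VALIDATE:P4(v=8,ok=F), TRANSFORM:-, EMIT:-] out:P3(v=20); in:P5
Emitted by tick 7: ['P1', 'P2', 'P3']

Answer: 3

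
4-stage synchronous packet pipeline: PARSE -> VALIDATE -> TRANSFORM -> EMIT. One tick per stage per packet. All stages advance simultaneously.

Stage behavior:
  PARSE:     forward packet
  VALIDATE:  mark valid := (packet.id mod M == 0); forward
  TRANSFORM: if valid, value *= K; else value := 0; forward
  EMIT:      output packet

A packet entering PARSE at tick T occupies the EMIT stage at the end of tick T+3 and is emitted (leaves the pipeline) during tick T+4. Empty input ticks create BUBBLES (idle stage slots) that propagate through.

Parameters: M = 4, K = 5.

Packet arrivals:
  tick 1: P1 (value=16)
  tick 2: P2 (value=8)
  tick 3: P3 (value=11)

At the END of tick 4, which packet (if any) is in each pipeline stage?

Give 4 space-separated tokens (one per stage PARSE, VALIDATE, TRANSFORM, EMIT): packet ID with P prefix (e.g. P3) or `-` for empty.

Tick 1: [PARSE:P1(v=16,ok=F), VALIDATE:-, TRANSFORM:-, EMIT:-] out:-; in:P1
Tick 2: [PARSE:P2(v=8,ok=F), VALIDATE:P1(v=16,ok=F), TRANSFORM:-, EMIT:-] out:-; in:P2
Tick 3: [PARSE:P3(v=11,ok=F), VALIDATE:P2(v=8,ok=F), TRANSFORM:P1(v=0,ok=F), EMIT:-] out:-; in:P3
Tick 4: [PARSE:-, VALIDATE:P3(v=11,ok=F), TRANSFORM:P2(v=0,ok=F), EMIT:P1(v=0,ok=F)] out:-; in:-
At end of tick 4: ['-', 'P3', 'P2', 'P1']

Answer: - P3 P2 P1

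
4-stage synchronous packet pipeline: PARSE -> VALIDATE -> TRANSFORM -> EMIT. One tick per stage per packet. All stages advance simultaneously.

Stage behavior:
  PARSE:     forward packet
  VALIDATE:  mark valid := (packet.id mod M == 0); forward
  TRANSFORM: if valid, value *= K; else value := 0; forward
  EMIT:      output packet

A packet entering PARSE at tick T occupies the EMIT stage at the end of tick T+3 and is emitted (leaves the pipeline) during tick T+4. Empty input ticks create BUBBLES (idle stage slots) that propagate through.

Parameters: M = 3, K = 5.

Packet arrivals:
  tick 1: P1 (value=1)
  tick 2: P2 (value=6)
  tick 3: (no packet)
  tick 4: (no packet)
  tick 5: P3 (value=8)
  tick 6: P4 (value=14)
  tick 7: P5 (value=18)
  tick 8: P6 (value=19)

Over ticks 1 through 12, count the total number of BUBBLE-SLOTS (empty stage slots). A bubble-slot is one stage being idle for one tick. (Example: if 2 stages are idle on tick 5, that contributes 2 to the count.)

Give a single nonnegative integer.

Tick 1: [PARSE:P1(v=1,ok=F), VALIDATE:-, TRANSFORM:-, EMIT:-] out:-; bubbles=3
Tick 2: [PARSE:P2(v=6,ok=F), VALIDATE:P1(v=1,ok=F), TRANSFORM:-, EMIT:-] out:-; bubbles=2
Tick 3: [PARSE:-, VALIDATE:P2(v=6,ok=F), TRANSFORM:P1(v=0,ok=F), EMIT:-] out:-; bubbles=2
Tick 4: [PARSE:-, VALIDATE:-, TRANSFORM:P2(v=0,ok=F), EMIT:P1(v=0,ok=F)] out:-; bubbles=2
Tick 5: [PARSE:P3(v=8,ok=F), VALIDATE:-, TRANSFORM:-, EMIT:P2(v=0,ok=F)] out:P1(v=0); bubbles=2
Tick 6: [PARSE:P4(v=14,ok=F), VALIDATE:P3(v=8,ok=T), TRANSFORM:-, EMIT:-] out:P2(v=0); bubbles=2
Tick 7: [PARSE:P5(v=18,ok=F), VALIDATE:P4(v=14,ok=F), TRANSFORM:P3(v=40,ok=T), EMIT:-] out:-; bubbles=1
Tick 8: [PARSE:P6(v=19,ok=F), VALIDATE:P5(v=18,ok=F), TRANSFORM:P4(v=0,ok=F), EMIT:P3(v=40,ok=T)] out:-; bubbles=0
Tick 9: [PARSE:-, VALIDATE:P6(v=19,ok=T), TRANSFORM:P5(v=0,ok=F), EMIT:P4(v=0,ok=F)] out:P3(v=40); bubbles=1
Tick 10: [PARSE:-, VALIDATE:-, TRANSFORM:P6(v=95,ok=T), EMIT:P5(v=0,ok=F)] out:P4(v=0); bubbles=2
Tick 11: [PARSE:-, VALIDATE:-, TRANSFORM:-, EMIT:P6(v=95,ok=T)] out:P5(v=0); bubbles=3
Tick 12: [PARSE:-, VALIDATE:-, TRANSFORM:-, EMIT:-] out:P6(v=95); bubbles=4
Total bubble-slots: 24

Answer: 24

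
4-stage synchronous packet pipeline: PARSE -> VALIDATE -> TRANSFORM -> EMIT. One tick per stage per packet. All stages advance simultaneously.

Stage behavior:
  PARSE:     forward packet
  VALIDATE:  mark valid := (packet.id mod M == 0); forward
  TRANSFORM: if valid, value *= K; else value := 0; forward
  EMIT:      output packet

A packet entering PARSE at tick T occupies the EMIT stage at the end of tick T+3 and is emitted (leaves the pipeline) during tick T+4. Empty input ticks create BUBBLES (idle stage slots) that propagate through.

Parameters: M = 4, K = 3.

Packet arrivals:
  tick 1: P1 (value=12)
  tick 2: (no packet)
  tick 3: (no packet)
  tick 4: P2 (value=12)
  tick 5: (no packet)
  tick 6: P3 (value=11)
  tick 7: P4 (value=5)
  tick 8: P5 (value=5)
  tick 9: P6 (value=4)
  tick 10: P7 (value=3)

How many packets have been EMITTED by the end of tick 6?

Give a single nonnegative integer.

Tick 1: [PARSE:P1(v=12,ok=F), VALIDATE:-, TRANSFORM:-, EMIT:-] out:-; in:P1
Tick 2: [PARSE:-, VALIDATE:P1(v=12,ok=F), TRANSFORM:-, EMIT:-] out:-; in:-
Tick 3: [PARSE:-, VALIDATE:-, TRANSFORM:P1(v=0,ok=F), EMIT:-] out:-; in:-
Tick 4: [PARSE:P2(v=12,ok=F), VALIDATE:-, TRANSFORM:-, EMIT:P1(v=0,ok=F)] out:-; in:P2
Tick 5: [PARSE:-, VALIDATE:P2(v=12,ok=F), TRANSFORM:-, EMIT:-] out:P1(v=0); in:-
Tick 6: [PARSE:P3(v=11,ok=F), VALIDATE:-, TRANSFORM:P2(v=0,ok=F), EMIT:-] out:-; in:P3
Emitted by tick 6: ['P1']

Answer: 1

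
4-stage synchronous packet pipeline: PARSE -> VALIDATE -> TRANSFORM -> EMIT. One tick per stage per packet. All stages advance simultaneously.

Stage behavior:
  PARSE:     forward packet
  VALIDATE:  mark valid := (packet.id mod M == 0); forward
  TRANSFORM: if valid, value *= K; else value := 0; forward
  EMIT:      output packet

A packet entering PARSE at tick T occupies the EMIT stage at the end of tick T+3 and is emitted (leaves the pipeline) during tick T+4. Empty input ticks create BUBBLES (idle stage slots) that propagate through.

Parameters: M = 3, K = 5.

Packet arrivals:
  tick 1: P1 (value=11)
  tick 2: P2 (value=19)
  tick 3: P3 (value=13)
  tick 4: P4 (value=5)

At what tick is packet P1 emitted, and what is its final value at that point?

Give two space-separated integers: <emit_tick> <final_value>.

Answer: 5 0

Derivation:
Tick 1: [PARSE:P1(v=11,ok=F), VALIDATE:-, TRANSFORM:-, EMIT:-] out:-; in:P1
Tick 2: [PARSE:P2(v=19,ok=F), VALIDATE:P1(v=11,ok=F), TRANSFORM:-, EMIT:-] out:-; in:P2
Tick 3: [PARSE:P3(v=13,ok=F), VALIDATE:P2(v=19,ok=F), TRANSFORM:P1(v=0,ok=F), EMIT:-] out:-; in:P3
Tick 4: [PARSE:P4(v=5,ok=F), VALIDATE:P3(v=13,ok=T), TRANSFORM:P2(v=0,ok=F), EMIT:P1(v=0,ok=F)] out:-; in:P4
Tick 5: [PARSE:-, VALIDATE:P4(v=5,ok=F), TRANSFORM:P3(v=65,ok=T), EMIT:P2(v=0,ok=F)] out:P1(v=0); in:-
Tick 6: [PARSE:-, VALIDATE:-, TRANSFORM:P4(v=0,ok=F), EMIT:P3(v=65,ok=T)] out:P2(v=0); in:-
Tick 7: [PARSE:-, VALIDATE:-, TRANSFORM:-, EMIT:P4(v=0,ok=F)] out:P3(v=65); in:-
Tick 8: [PARSE:-, VALIDATE:-, TRANSFORM:-, EMIT:-] out:P4(v=0); in:-
P1: arrives tick 1, valid=False (id=1, id%3=1), emit tick 5, final value 0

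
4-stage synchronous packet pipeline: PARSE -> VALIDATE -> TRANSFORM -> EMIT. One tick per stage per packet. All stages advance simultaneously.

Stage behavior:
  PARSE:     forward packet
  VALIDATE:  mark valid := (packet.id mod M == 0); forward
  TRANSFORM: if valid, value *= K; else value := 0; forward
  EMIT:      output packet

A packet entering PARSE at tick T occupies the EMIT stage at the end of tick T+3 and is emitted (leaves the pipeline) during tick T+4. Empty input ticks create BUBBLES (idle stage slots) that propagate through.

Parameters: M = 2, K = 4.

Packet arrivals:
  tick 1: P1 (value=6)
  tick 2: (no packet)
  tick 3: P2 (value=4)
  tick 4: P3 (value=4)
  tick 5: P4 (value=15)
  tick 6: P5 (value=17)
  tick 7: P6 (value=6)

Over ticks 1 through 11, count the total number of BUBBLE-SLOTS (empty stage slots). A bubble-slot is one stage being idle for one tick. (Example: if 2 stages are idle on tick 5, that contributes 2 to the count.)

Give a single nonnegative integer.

Tick 1: [PARSE:P1(v=6,ok=F), VALIDATE:-, TRANSFORM:-, EMIT:-] out:-; bubbles=3
Tick 2: [PARSE:-, VALIDATE:P1(v=6,ok=F), TRANSFORM:-, EMIT:-] out:-; bubbles=3
Tick 3: [PARSE:P2(v=4,ok=F), VALIDATE:-, TRANSFORM:P1(v=0,ok=F), EMIT:-] out:-; bubbles=2
Tick 4: [PARSE:P3(v=4,ok=F), VALIDATE:P2(v=4,ok=T), TRANSFORM:-, EMIT:P1(v=0,ok=F)] out:-; bubbles=1
Tick 5: [PARSE:P4(v=15,ok=F), VALIDATE:P3(v=4,ok=F), TRANSFORM:P2(v=16,ok=T), EMIT:-] out:P1(v=0); bubbles=1
Tick 6: [PARSE:P5(v=17,ok=F), VALIDATE:P4(v=15,ok=T), TRANSFORM:P3(v=0,ok=F), EMIT:P2(v=16,ok=T)] out:-; bubbles=0
Tick 7: [PARSE:P6(v=6,ok=F), VALIDATE:P5(v=17,ok=F), TRANSFORM:P4(v=60,ok=T), EMIT:P3(v=0,ok=F)] out:P2(v=16); bubbles=0
Tick 8: [PARSE:-, VALIDATE:P6(v=6,ok=T), TRANSFORM:P5(v=0,ok=F), EMIT:P4(v=60,ok=T)] out:P3(v=0); bubbles=1
Tick 9: [PARSE:-, VALIDATE:-, TRANSFORM:P6(v=24,ok=T), EMIT:P5(v=0,ok=F)] out:P4(v=60); bubbles=2
Tick 10: [PARSE:-, VALIDATE:-, TRANSFORM:-, EMIT:P6(v=24,ok=T)] out:P5(v=0); bubbles=3
Tick 11: [PARSE:-, VALIDATE:-, TRANSFORM:-, EMIT:-] out:P6(v=24); bubbles=4
Total bubble-slots: 20

Answer: 20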